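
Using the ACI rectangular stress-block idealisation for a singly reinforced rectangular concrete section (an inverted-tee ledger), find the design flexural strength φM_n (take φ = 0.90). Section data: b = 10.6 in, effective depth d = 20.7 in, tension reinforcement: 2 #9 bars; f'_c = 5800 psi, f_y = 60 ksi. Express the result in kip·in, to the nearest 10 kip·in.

A_s = 2 × 1 = 2 in².
T = A_s f_y = 2 × 60 = 120 kips.
a = T/(0.85 f'_c b) = 120/(0.85 × 5.8 × 10.6) = 2.296 in.
M_n = T(d − a/2) = 120 × (20.7 − 1.148) = 2346.2 kip·in.
φM_n = 0.90 × 2346.2 = 2111.6 kip·in.

φM_n ≈ 2110 kip·in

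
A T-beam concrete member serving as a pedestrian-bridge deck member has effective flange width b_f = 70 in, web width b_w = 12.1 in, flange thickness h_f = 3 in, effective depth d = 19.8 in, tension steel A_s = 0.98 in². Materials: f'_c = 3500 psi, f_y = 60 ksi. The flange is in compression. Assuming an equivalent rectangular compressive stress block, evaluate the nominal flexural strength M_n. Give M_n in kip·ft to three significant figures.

M_n ≈ 96.3 kip·ft

Tension: T = A_s f_y = 0.98 × 60 = 58.8 kips.
Try a within the flange: a = T/(0.85 f'_c b_f) = 58.8/(0.85 × 3.5 × 70) = 0.282 in.
Since a = 0.282 ≤ h_f = 3 in, the stress block lies entirely in the flange; analyse as a rectangular beam of width b_f.
M_n = T(d − a/2) = 58.8 × (19.8 − 0.141) = 1155.9 kip·in.
M_n = 1155.9/12 = 96.33 kip·ft.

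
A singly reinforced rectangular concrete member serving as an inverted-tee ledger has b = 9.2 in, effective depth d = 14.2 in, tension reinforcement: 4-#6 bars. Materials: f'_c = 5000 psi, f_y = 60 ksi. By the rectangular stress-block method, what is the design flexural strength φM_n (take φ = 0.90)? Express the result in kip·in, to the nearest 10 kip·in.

A_s = 4 × 0.44 = 1.76 in².
T = A_s f_y = 1.76 × 60 = 105.6 kips.
a = T/(0.85 f'_c b) = 105.6/(0.85 × 5 × 9.2) = 2.701 in.
M_n = T(d − a/2) = 105.6 × (14.2 − 1.3505) = 1356.9 kip·in.
φM_n = 0.90 × 1356.9 = 1221.2 kip·in.

φM_n ≈ 1220 kip·in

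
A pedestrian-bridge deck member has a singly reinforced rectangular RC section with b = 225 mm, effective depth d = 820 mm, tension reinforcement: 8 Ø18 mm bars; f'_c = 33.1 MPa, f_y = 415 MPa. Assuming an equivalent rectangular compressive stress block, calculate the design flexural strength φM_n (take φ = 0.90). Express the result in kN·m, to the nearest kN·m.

φM_n ≈ 572 kN·m

A_s = 8 × 254 = 2032 mm².
T = A_s f_y = 2032 × 415 = 843280 N = 843.28 kN.
From C = T: a = T/(0.85 f'_c b) = 843280/(0.85 × 33.1 × 225) = 133.21 mm.
M_n = T(d − a/2) = 843.28 kN × (820 − 66.605) mm = 635.32 kN·m.
φM_n = 0.90 × 635.32 = 571.79 kN·m.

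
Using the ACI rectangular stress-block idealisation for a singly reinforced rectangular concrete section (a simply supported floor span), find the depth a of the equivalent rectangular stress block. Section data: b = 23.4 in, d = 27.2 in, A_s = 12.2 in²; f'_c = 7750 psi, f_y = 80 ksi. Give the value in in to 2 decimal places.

T = A_s f_y = 12.2 × 80 = 976 kips.
a = T/(0.85 f'_c b) = 976/(0.85 × 7.75 × 23.4) = 6.33 in.

a ≈ 6.33 in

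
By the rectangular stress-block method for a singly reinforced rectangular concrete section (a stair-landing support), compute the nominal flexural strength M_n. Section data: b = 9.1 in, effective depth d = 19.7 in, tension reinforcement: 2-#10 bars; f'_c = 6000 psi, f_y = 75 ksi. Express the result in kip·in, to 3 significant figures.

A_s = 2 × 1.27 = 2.54 in².
T = A_s f_y = 2.54 × 75 = 190.5 kips.
a = T/(0.85 f'_c b) = 190.5/(0.85 × 6 × 9.1) = 4.105 in.
M_n = T(d − a/2) = 190.5 × (19.7 − 2.0525) = 3361.8 kip·in.

M_n ≈ 3360 kip·in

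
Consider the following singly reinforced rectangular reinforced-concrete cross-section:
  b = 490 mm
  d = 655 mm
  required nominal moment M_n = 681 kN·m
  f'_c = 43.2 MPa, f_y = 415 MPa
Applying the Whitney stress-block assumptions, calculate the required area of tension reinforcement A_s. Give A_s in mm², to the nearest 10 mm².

A_s ≈ 2630 mm²

With M_n = 0.85 f'_c a b (d − a/2), solve the quadratic for a:
a = d − √(d² − 2M_n/(0.85 f'_c b)) = 655 − √(655² − 2 × 681×10⁶/(0.85 × 43.2 × 490)) = 60.59 mm.
A_s = 0.85 f'_c a b / f_y = 0.85 × 43.2 × 60.59 × 490 / 415 = 2626.9 mm².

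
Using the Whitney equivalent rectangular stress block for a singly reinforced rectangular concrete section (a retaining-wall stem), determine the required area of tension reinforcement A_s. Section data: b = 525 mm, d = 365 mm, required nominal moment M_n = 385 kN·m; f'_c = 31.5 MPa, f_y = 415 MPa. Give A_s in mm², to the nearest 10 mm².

With M_n = 0.85 f'_c a b (d − a/2), solve the quadratic for a:
a = d − √(d² − 2M_n/(0.85 f'_c b)) = 365 − √(365² − 2 × 385×10⁶/(0.85 × 31.5 × 525)) = 84.92 mm.
A_s = 0.85 f'_c a b / f_y = 0.85 × 31.5 × 84.92 × 525 / 415 = 2876.4 mm².

A_s ≈ 2880 mm²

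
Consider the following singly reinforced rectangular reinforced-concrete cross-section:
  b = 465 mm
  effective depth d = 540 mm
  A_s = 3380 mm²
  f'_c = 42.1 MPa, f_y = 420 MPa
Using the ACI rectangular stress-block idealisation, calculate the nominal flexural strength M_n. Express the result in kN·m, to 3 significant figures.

T = A_s f_y = 3380 × 420 = 1419600 N = 1419.6 kN.
From C = T: a = T/(0.85 f'_c b) = 1419600/(0.85 × 42.1 × 465) = 85.31 mm.
M_n = T(d − a/2) = 1419.6 kN × (540 − 42.655) mm = 706.03 kN·m.

M_n ≈ 706 kN·m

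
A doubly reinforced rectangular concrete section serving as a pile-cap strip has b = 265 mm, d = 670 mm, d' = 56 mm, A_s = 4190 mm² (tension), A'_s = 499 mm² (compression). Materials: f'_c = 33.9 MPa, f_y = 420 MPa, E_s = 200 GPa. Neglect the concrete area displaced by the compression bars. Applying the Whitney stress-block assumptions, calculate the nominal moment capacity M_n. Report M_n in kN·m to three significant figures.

Assume both tension and compression steel yield.
Net tension couple steel: A_s − A'_s = 3691 mm².
a = (A_s − A'_s) f_y / (0.85 f'_c b) = 1550220/(0.85 × 33.9 × 265) = 203.02 mm.
c = a/β₁ = 203.02/0.808 = 251.26 mm; ε'_s = 0.003(c − d')/c = 0.0023 ≥ f_y/E_s = 0.0021, so compression steel does yield.
M_n = (A_s − A'_s) f_y (d − a/2) + A'_s f_y (d − d') = [1550220 × (670 − 101.51) + 209580 × (670 − 56)] × 10⁻⁶ = 881.28 + 128.68 = 1009.96 kN·m.

M_n ≈ 1010 kN·m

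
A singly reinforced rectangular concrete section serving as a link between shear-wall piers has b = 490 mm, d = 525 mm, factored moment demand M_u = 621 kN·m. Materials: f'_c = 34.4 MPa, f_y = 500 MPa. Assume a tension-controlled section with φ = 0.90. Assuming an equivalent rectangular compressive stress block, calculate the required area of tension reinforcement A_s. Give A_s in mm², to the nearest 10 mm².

A_s ≈ 2910 mm²

M_n = M_u/φ = 621/0.90 = 690 kN·m.
With M_n = 0.85 f'_c a b (d − a/2), solve the quadratic for a:
a = d − √(d² − 2M_n/(0.85 f'_c b)) = 525 − √(525² − 2 × 690×10⁶/(0.85 × 34.4 × 490)) = 101.55 mm.
A_s = 0.85 f'_c a b / f_y = 0.85 × 34.4 × 101.55 × 490 / 500 = 2909.9 mm².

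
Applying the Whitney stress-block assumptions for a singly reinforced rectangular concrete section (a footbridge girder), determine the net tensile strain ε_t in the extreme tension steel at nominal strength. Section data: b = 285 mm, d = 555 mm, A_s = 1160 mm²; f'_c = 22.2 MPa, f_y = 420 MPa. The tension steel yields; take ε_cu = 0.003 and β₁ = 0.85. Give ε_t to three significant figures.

ε_t ≈ 0.0126

a = A_s f_y/(0.85 f'_c b) = 90.59 mm.
β₁ = 0.85, so c = a/β₁ = 90.59/0.85 = 106.58 mm.
From the linear strain diagram with ε_cu = 0.003: ε_t = 0.003 (d − c)/c = 0.003 × (555 − 106.58)/106.58 = 0.0126.
Since ε_t ≥ 0.005, the section is tension-controlled.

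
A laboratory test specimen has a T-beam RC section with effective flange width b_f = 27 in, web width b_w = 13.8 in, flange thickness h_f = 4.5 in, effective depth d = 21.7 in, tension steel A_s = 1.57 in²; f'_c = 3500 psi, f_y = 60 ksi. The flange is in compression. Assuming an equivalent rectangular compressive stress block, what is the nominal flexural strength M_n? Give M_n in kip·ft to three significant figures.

Tension: T = A_s f_y = 1.57 × 60 = 94.2 kips.
Try a within the flange: a = T/(0.85 f'_c b_f) = 94.2/(0.85 × 3.5 × 27) = 1.173 in.
Since a = 1.173 ≤ h_f = 4.5 in, the stress block lies entirely in the flange; analyse as a rectangular beam of width b_f.
M_n = T(d − a/2) = 94.2 × (21.7 − 0.5865) = 1988.9 kip·in.
M_n = 1988.9/12 = 165.74 kip·ft.

M_n ≈ 166 kip·ft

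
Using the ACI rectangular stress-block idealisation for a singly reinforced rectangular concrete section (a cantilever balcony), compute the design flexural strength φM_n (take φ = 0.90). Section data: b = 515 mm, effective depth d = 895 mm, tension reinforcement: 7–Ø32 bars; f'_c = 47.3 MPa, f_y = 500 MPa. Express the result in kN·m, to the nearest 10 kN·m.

φM_n ≈ 2090 kN·m

A_s = 7 × 804 = 5628 mm².
T = A_s f_y = 5628 × 500 = 2814000 N = 2814 kN.
From C = T: a = T/(0.85 f'_c b) = 2814000/(0.85 × 47.3 × 515) = 135.91 mm.
M_n = T(d − a/2) = 2814 kN × (895 − 67.955) mm = 2327.30 kN·m.
φM_n = 0.90 × 2327.30 = 2094.57 kN·m.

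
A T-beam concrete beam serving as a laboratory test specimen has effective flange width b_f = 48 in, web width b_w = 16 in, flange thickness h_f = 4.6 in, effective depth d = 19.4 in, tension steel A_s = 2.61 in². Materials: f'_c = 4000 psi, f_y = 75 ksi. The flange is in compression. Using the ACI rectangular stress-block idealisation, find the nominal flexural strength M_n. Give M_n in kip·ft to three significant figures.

M_n ≈ 307 kip·ft

Tension: T = A_s f_y = 2.61 × 75 = 195.75 kips.
Try a within the flange: a = T/(0.85 f'_c b_f) = 195.75/(0.85 × 4 × 48) = 1.199 in.
Since a = 1.199 ≤ h_f = 4.6 in, the stress block lies entirely in the flange; analyse as a rectangular beam of width b_f.
M_n = T(d − a/2) = 195.75 × (19.4 − 0.5995) = 3680.2 kip·in.
M_n = 3680.2/12 = 306.68 kip·ft.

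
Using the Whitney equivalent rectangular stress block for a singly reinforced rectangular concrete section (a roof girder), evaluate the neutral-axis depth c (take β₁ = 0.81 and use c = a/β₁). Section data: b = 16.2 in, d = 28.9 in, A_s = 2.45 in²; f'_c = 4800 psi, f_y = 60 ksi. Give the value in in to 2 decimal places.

T = A_s f_y = 2.45 × 60 = 147 kips.
a = T/(0.85 f'_c b) = 147/(0.85 × 4.8 × 16.2) = 2.2240 in.
With β₁ = 0.81, c = a/β₁ = 2.2240/0.81 = 2.75 in.

c ≈ 2.75 in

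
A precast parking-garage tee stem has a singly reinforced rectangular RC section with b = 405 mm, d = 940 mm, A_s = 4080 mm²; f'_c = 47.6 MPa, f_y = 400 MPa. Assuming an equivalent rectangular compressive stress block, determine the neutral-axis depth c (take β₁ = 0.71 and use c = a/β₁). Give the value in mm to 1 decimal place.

c ≈ 140.3 mm

T = A_s f_y = 4080 × 400 = 1632000 N = 1632 kN.
Setting C = 0.85 f'_c a b equal to T: a = 1632000/(0.85 × 47.6 × 405) = 99.595 mm.
With β₁ = 0.71, c = a/β₁ = 99.595/0.71 = 140.3 mm.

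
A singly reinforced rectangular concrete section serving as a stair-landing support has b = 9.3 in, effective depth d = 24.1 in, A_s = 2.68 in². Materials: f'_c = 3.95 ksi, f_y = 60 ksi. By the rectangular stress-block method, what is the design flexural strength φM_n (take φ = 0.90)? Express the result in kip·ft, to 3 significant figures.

φM_n ≈ 260 kip·ft

T = A_s f_y = 2.68 × 60 = 160.8 kips.
a = T/(0.85 f'_c b) = 160.8/(0.85 × 3.95 × 9.3) = 5.150 in.
M_n = T(d − a/2) = 160.8 × (24.1 − 2.575) = 3461.2 kip·in = 3461.2/12 = 288.43 kip·ft.
φM_n = 0.90 × 288.43 = 259.59 kip·ft.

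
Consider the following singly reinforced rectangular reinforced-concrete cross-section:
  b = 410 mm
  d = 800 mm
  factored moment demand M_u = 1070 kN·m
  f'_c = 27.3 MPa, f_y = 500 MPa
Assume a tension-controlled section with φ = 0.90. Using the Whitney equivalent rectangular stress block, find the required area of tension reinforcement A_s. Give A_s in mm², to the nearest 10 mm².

A_s ≈ 3340 mm²

M_n = M_u/φ = 1070/0.90 = 1188.89 kN·m.
With M_n = 0.85 f'_c a b (d − a/2), solve the quadratic for a:
a = d − √(d² − 2M_n/(0.85 f'_c b)) = 800 − √(800² − 2 × 1188.89×10⁶/(0.85 × 27.3 × 410)) = 175.44 mm.
A_s = 0.85 f'_c a b / f_y = 0.85 × 27.3 × 175.44 × 410 / 500 = 3338.3 mm².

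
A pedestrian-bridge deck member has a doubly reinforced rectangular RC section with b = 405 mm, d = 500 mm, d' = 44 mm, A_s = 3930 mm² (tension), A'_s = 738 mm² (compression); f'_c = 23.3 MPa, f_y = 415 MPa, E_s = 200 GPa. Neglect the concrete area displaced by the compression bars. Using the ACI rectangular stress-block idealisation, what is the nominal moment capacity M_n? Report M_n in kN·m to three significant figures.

Assume both tension and compression steel yield.
Net tension couple steel: A_s − A'_s = 3192 mm².
a = (A_s − A'_s) f_y / (0.85 f'_c b) = 1324680/(0.85 × 23.3 × 405) = 165.15 mm.
c = a/β₁ = 165.15/0.85 = 194.29 mm; ε'_s = 0.003(c − d')/c = 0.0023 ≥ f_y/E_s = 0.0021, so compression steel does yield.
M_n = (A_s − A'_s) f_y (d − a/2) + A'_s f_y (d − d') = [1324680 × (500 − 82.575) + 306270 × (500 − 44)] × 10⁻⁶ = 552.95 + 139.66 = 692.61 kN·m.

M_n ≈ 693 kN·m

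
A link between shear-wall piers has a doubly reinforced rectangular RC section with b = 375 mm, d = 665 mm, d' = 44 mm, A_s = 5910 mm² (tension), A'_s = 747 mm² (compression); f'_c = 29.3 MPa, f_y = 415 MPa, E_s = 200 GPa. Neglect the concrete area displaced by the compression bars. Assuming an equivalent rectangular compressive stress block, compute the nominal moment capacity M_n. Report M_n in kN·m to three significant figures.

M_n ≈ 1370 kN·m

Assume both tension and compression steel yield.
Net tension couple steel: A_s − A'_s = 5163 mm².
a = (A_s − A'_s) f_y / (0.85 f'_c b) = 2142645/(0.85 × 29.3 × 375) = 229.42 mm.
c = a/β₁ = 229.42/0.841 = 272.79 mm; ε'_s = 0.003(c − d')/c = 0.0025 ≥ f_y/E_s = 0.0021, so compression steel does yield.
M_n = (A_s − A'_s) f_y (d − a/2) + A'_s f_y (d − d') = [2142645 × (665 − 114.71) + 310005 × (665 − 44)] × 10⁻⁶ = 1179.08 + 192.51 = 1371.59 kN·m.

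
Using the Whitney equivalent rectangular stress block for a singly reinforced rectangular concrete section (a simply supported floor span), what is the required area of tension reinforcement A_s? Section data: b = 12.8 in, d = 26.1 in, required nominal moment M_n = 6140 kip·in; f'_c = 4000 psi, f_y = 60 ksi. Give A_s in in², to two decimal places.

A_s ≈ 4.44 in²

From M_n = 0.85 f'_c a b (d − a/2):
a = d − √(d² − 2M_n/(0.85 f'_c b)) = 26.1 − √(26.1² − 2 × 6140/(0.85 × 4 × 12.8)) = 6.124 in.
A_s = 0.85 f'_c a b / f_y = 0.85 × 4 × 6.124 × 12.8 / 60 = 4.442 in².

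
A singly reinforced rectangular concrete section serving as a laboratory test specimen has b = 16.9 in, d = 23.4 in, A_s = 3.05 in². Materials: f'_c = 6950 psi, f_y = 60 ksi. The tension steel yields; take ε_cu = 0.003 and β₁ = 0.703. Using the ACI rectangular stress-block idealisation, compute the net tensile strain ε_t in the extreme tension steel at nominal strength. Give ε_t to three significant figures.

a = A_s f_y/(0.85 f'_c b) = 1.833 in.
β₁ = 0.703, so c = a/β₁ = 1.833/0.703 = 2.607 in.
From the linear strain diagram with ε_cu = 0.003: ε_t = 0.003 (d − c)/c = 0.003 × (23.4 − 2.607)/2.607 = 0.0239.
Since ε_t ≥ 0.005, the section is tension-controlled.

ε_t ≈ 0.0239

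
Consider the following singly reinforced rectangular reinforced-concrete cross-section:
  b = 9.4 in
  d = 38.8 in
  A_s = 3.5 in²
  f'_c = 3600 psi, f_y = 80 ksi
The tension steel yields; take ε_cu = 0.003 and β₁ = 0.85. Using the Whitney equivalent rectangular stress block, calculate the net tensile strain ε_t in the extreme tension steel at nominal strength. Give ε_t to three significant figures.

ε_t ≈ 0.00716

a = A_s f_y/(0.85 f'_c b) = 9.734 in.
β₁ = 0.85, so c = a/β₁ = 9.734/0.85 = 11.452 in.
From the linear strain diagram with ε_cu = 0.003: ε_t = 0.003 (d − c)/c = 0.003 × (38.8 − 11.452)/11.452 = 0.00716.
Since ε_t ≥ 0.005, the section is tension-controlled.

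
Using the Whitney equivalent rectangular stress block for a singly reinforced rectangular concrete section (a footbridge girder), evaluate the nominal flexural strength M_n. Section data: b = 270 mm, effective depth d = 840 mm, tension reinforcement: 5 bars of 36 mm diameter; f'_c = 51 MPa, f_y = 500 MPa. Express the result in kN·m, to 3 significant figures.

A_s = 5 × 1018 = 5090 mm².
T = A_s f_y = 5090 × 500 = 2545000 N = 2545 kN.
From C = T: a = T/(0.85 f'_c b) = 2545000/(0.85 × 51 × 270) = 217.44 mm.
M_n = T(d − a/2) = 2545 kN × (840 − 108.72) mm = 1861.11 kN·m.

M_n ≈ 1860 kN·m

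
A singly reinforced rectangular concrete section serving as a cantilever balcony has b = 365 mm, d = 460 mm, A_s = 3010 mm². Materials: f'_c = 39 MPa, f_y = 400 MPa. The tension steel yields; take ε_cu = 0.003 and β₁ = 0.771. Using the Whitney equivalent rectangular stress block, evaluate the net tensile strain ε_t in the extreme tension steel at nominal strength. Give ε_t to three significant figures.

ε_t ≈ 0.00769

a = A_s f_y/(0.85 f'_c b) = 99.51 mm.
β₁ = 0.771, so c = a/β₁ = 99.51/0.771 = 129.07 mm.
From the linear strain diagram with ε_cu = 0.003: ε_t = 0.003 (d − c)/c = 0.003 × (460 − 129.07)/129.07 = 0.00769.
Since ε_t ≥ 0.005, the section is tension-controlled.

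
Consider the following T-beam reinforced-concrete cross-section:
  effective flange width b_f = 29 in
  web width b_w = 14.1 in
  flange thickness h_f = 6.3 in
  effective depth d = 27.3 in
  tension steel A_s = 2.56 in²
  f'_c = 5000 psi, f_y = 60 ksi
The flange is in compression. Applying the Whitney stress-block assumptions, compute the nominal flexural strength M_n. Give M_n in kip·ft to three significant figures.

Tension: T = A_s f_y = 2.56 × 60 = 153.6 kips.
Try a within the flange: a = T/(0.85 f'_c b_f) = 153.6/(0.85 × 5 × 29) = 1.246 in.
Since a = 1.246 ≤ h_f = 6.3 in, the stress block lies entirely in the flange; analyse as a rectangular beam of width b_f.
M_n = T(d − a/2) = 153.6 × (27.3 − 0.623) = 4097.6 kip·in.
M_n = 4097.6/12 = 341.47 kip·ft.

M_n ≈ 341 kip·ft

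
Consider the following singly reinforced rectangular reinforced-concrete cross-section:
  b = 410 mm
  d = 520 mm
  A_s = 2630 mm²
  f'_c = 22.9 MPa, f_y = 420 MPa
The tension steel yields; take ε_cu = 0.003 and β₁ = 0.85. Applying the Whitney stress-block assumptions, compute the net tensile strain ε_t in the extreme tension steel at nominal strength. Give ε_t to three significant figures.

a = A_s f_y/(0.85 f'_c b) = 138.41 mm.
β₁ = 0.85, so c = a/β₁ = 138.41/0.85 = 162.84 mm.
From the linear strain diagram with ε_cu = 0.003: ε_t = 0.003 (d − c)/c = 0.003 × (520 − 162.84)/162.84 = 0.00658.
Since ε_t ≥ 0.005, the section is tension-controlled.

ε_t ≈ 0.00658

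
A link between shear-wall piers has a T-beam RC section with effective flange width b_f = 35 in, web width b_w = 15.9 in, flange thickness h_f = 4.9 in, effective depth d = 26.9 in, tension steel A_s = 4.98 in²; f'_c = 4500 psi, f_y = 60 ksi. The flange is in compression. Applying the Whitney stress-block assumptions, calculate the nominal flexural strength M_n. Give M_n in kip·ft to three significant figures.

Tension: T = A_s f_y = 4.98 × 60 = 298.8 kips.
Try a within the flange: a = T/(0.85 f'_c b_f) = 298.8/(0.85 × 4.5 × 35) = 2.232 in.
Since a = 2.232 ≤ h_f = 4.9 in, the stress block lies entirely in the flange; analyse as a rectangular beam of width b_f.
M_n = T(d − a/2) = 298.8 × (26.9 − 1.116) = 7704.3 kip·in.
M_n = 7704.3/12 = 642.03 kip·ft.

M_n ≈ 642 kip·ft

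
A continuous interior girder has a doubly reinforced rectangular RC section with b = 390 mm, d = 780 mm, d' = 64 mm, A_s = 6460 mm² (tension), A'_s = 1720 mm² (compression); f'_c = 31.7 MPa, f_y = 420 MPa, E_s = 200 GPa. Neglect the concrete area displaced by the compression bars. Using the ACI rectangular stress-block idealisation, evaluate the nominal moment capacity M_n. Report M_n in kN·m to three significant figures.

Assume both tension and compression steel yield.
Net tension couple steel: A_s − A'_s = 4740 mm².
a = (A_s − A'_s) f_y / (0.85 f'_c b) = 1990800/(0.85 × 31.7 × 390) = 189.45 mm.
c = a/β₁ = 189.45/0.824 = 229.92 mm; ε'_s = 0.003(c − d')/c = 0.0022 ≥ f_y/E_s = 0.0021, so compression steel does yield.
M_n = (A_s − A'_s) f_y (d − a/2) + A'_s f_y (d − d') = [1990800 × (780 − 94.725) + 722400 × (780 − 64)] × 10⁻⁶ = 1364.25 + 517.24 = 1881.49 kN·m.

M_n ≈ 1880 kN·m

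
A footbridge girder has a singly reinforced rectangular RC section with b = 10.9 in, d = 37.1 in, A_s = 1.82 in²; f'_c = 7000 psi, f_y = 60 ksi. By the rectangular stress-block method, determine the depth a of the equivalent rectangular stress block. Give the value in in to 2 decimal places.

a ≈ 1.68 in

T = A_s f_y = 1.82 × 60 = 109.2 kips.
a = T/(0.85 f'_c b) = 109.2/(0.85 × 7 × 10.9) = 1.68 in.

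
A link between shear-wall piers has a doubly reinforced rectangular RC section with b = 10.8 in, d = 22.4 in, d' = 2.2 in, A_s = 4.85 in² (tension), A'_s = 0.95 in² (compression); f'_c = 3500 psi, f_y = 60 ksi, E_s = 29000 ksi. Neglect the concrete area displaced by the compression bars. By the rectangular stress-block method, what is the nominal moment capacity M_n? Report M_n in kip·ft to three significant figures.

Assume both steels yield.
a = (A_s − A'_s) f_y/(0.85 f'_c b) = (4.85 − 0.95) × 60/(0.85 × 3.5 × 10.8) = 7.283 in.
c = a/β₁ = 7.283/0.85 = 8.568 in; ε'_s = 0.003(c − d')/c = 0.0022 ≥ ε_y = 0.0021, so the compression steel yields.
M_n = (A_s − A'_s) f_y (d − a/2) + A'_s f_y (d − d') = 234 × (22.4 − 3.6415) + 57 × (22.4 − 2.2) = 4389.5 + 1151.4 = 5540.9 kip·in = 5540.9/12 = 461.74 kip·ft.

M_n ≈ 462 kip·ft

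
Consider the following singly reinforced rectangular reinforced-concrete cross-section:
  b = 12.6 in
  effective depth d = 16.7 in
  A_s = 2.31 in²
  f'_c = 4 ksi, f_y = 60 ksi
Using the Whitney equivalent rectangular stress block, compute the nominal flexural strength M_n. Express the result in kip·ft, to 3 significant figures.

M_n ≈ 174 kip·ft

T = A_s f_y = 2.31 × 60 = 138.6 kips.
a = T/(0.85 f'_c b) = 138.6/(0.85 × 4 × 12.6) = 3.235 in.
M_n = T(d − a/2) = 138.6 × (16.7 − 1.6175) = 2090.4 kip·in = 2090.4/12 = 174.20 kip·ft.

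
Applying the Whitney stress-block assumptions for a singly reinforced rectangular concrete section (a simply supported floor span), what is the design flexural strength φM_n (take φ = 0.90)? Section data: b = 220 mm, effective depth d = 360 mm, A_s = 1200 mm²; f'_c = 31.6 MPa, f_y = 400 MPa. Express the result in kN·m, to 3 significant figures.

T = A_s f_y = 1200 × 400 = 480000 N = 480 kN.
From C = T: a = T/(0.85 f'_c b) = 480000/(0.85 × 31.6 × 220) = 81.23 mm.
M_n = T(d − a/2) = 480 kN × (360 − 40.615) mm = 153.30 kN·m.
φM_n = 0.90 × 153.30 = 137.97 kN·m.

φM_n ≈ 138 kN·m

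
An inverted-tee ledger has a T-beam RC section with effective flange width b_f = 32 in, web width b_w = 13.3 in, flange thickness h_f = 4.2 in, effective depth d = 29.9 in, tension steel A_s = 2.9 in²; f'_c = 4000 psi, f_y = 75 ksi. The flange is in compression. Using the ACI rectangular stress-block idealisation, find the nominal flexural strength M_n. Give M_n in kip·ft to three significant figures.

M_n ≈ 524 kip·ft

Tension: T = A_s f_y = 2.9 × 75 = 217.5 kips.
Try a within the flange: a = T/(0.85 f'_c b_f) = 217.5/(0.85 × 4 × 32) = 1.999 in.
Since a = 1.999 ≤ h_f = 4.2 in, the stress block lies entirely in the flange; analyse as a rectangular beam of width b_f.
M_n = T(d − a/2) = 217.5 × (29.9 − 0.9995) = 6285.9 kip·in.
M_n = 6285.9/12 = 523.83 kip·ft.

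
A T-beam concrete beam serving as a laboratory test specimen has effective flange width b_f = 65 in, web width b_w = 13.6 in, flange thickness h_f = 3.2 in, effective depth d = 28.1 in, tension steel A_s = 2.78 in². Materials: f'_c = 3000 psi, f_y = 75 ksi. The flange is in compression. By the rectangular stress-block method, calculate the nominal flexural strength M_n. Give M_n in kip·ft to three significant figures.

Tension: T = A_s f_y = 2.78 × 75 = 208.5 kips.
Try a within the flange: a = T/(0.85 f'_c b_f) = 208.5/(0.85 × 3 × 65) = 1.258 in.
Since a = 1.258 ≤ h_f = 3.2 in, the stress block lies entirely in the flange; analyse as a rectangular beam of width b_f.
M_n = T(d − a/2) = 208.5 × (28.1 − 0.629) = 5727.7 kip·in.
M_n = 5727.7/12 = 477.31 kip·ft.

M_n ≈ 477 kip·ft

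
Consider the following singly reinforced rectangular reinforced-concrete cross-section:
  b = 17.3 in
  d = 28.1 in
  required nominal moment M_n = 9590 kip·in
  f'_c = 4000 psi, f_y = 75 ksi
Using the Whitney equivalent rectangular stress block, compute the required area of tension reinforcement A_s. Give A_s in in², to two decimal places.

From M_n = 0.85 f'_c a b (d − a/2):
a = d − √(d² − 2M_n/(0.85 f'_c b)) = 28.1 − √(28.1² − 2 × 9590/(0.85 × 4 × 17.3)) = 6.570 in.
A_s = 0.85 f'_c a b / f_y = 0.85 × 4 × 6.570 × 17.3 / 75 = 5.153 in².

A_s ≈ 5.15 in²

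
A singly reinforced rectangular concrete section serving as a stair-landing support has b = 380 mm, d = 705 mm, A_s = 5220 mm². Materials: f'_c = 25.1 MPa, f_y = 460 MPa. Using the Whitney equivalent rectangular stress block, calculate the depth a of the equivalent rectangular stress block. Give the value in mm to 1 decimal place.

a ≈ 296.2 mm

T = A_s f_y = 5220 × 460 = 2401200 N = 2401.2 kN.
Setting C = 0.85 f'_c a b equal to T: a = 2401200/(0.85 × 25.1 × 380) = 296.2 mm.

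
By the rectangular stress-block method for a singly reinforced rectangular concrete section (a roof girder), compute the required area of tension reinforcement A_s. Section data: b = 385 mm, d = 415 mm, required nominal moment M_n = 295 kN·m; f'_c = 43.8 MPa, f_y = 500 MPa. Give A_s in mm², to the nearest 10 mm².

A_s ≈ 1520 mm²

With M_n = 0.85 f'_c a b (d − a/2), solve the quadratic for a:
a = d − √(d² − 2M_n/(0.85 f'_c b)) = 415 − √(415² − 2 × 295×10⁶/(0.85 × 43.8 × 385)) = 52.97 mm.
A_s = 0.85 f'_c a b / f_y = 0.85 × 43.8 × 52.97 × 385 / 500 = 1518.5 mm².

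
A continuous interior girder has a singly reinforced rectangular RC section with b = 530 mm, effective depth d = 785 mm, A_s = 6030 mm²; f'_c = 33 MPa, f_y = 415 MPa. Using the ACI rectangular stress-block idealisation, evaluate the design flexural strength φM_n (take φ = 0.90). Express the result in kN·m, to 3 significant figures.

φM_n ≈ 1580 kN·m

T = A_s f_y = 6030 × 415 = 2502450 N = 2502.45 kN.
From C = T: a = T/(0.85 f'_c b) = 2502450/(0.85 × 33 × 530) = 168.33 mm.
M_n = T(d − a/2) = 2502.45 kN × (785 − 84.165) mm = 1753.80 kN·m.
φM_n = 0.90 × 1753.80 = 1578.42 kN·m.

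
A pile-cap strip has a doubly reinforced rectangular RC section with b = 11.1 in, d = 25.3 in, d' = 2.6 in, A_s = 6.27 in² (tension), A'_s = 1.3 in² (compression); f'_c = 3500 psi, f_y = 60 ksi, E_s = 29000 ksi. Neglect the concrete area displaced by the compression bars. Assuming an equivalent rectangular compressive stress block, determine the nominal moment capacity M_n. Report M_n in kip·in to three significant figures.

Assume both steels yield.
a = (A_s − A'_s) f_y/(0.85 f'_c b) = (6.27 − 1.3) × 60/(0.85 × 3.5 × 11.1) = 9.030 in.
c = a/β₁ = 9.030/0.85 = 10.624 in; ε'_s = 0.003(c − d')/c = 0.0023 ≥ ε_y = 0.0021, so the compression steel yields.
M_n = (A_s − A'_s) f_y (d − a/2) + A'_s f_y (d − d') = 298.2 × (25.3 − 4.515) + 78 × (25.3 − 2.6) = 6198.1 + 1770.6 = 7968.7 kip·in.

M_n ≈ 7970 kip·in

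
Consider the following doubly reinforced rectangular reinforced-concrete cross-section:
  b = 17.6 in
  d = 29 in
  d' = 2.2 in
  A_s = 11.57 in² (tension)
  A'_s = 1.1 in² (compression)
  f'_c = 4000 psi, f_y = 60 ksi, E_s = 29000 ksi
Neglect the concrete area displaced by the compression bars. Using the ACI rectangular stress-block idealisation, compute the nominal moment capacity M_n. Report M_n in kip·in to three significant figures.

Assume both steels yield.
a = (A_s − A'_s) f_y/(0.85 f'_c b) = (11.57 − 1.1) × 60/(0.85 × 4 × 17.6) = 10.498 in.
c = a/β₁ = 10.498/0.85 = 12.351 in; ε'_s = 0.003(c − d')/c = 0.0025 ≥ ε_y = 0.0021, so the compression steel yields.
M_n = (A_s − A'_s) f_y (d − a/2) + A'_s f_y (d − d') = 628.2 × (29 − 5.249) + 66 × (29 − 2.2) = 14920.4 + 1768.8 = 16689.2 kip·in.

M_n ≈ 16700 kip·in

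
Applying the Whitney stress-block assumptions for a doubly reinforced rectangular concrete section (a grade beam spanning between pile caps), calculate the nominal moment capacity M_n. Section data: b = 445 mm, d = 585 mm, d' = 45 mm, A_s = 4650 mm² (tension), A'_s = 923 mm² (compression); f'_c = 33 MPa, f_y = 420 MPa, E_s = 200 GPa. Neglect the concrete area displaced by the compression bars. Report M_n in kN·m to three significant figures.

M_n ≈ 1030 kN·m

Assume both tension and compression steel yield.
Net tension couple steel: A_s − A'_s = 3727 mm².
a = (A_s − A'_s) f_y / (0.85 f'_c b) = 1565340/(0.85 × 33 × 445) = 125.41 mm.
c = a/β₁ = 125.41/0.814 = 154.07 mm; ε'_s = 0.003(c − d')/c = 0.0021 ≥ f_y/E_s = 0.0021, so compression steel does yield.
M_n = (A_s − A'_s) f_y (d − a/2) + A'_s f_y (d − d') = [1565340 × (585 − 62.705) + 387660 × (585 − 45)] × 10⁻⁶ = 817.57 + 209.34 = 1026.91 kN·m.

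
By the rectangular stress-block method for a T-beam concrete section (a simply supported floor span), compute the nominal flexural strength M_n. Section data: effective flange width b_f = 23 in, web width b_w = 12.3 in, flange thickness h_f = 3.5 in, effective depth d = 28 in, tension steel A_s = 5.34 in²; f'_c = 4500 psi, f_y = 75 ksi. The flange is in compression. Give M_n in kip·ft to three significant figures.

M_n ≈ 855 kip·ft

Tension: T = A_s f_y = 5.34 × 75 = 400.5 kips.
Try a within the flange: a = T/(0.85 f'_c b_f) = 400.5/(0.85 × 4.5 × 23) = 4.552 in.
a = 4.552 > h_f = 3.5 in: the block extends into the web. Split into flange-overhang and web parts.
C_f = 0.85 f'_c (b_f − b_w) h_f = 0.85 × 4.5 × (23 − 12.3) × 3.5 = 143.2 kips.
Remaining web compression depth: a_w = (T − C_f)/(0.85 f'_c b_w) = (400.5 − 143.2)/(0.85 × 4.5 × 12.3) = 5.469 in.
M_n = C_f(d − h_f/2) + (T − C_f)(d − a_w/2) = 143.2 × (28 − 1.75) + 257.3 × (28 − 2.7345) = 3759.0 + 6500.8 = 10259.8 kip·in.
M_n = 10259.8/12 = 854.98 kip·ft.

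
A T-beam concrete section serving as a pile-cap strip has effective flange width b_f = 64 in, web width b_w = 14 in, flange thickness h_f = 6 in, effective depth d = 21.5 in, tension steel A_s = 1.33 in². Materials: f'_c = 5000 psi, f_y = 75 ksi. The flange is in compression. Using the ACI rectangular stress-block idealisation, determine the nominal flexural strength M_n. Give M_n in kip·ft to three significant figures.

M_n ≈ 177 kip·ft

Tension: T = A_s f_y = 1.33 × 75 = 99.75 kips.
Try a within the flange: a = T/(0.85 f'_c b_f) = 99.75/(0.85 × 5 × 64) = 0.367 in.
Since a = 0.367 ≤ h_f = 6 in, the stress block lies entirely in the flange; analyse as a rectangular beam of width b_f.
M_n = T(d − a/2) = 99.75 × (21.5 − 0.1835) = 2126.3 kip·in.
M_n = 2126.3/12 = 177.19 kip·ft.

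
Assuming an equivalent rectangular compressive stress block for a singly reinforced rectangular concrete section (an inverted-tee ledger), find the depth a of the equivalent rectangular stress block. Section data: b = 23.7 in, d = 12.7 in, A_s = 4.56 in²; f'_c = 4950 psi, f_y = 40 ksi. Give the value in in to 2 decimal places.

a ≈ 1.83 in

T = A_s f_y = 4.56 × 40 = 182.4 kips.
a = T/(0.85 f'_c b) = 182.4/(0.85 × 4.95 × 23.7) = 1.83 in.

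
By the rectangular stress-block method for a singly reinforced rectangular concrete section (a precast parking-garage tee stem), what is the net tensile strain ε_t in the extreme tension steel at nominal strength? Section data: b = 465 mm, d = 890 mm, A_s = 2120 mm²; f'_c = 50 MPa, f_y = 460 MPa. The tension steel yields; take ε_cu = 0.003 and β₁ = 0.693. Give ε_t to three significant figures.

ε_t ≈ 0.0345

a = A_s f_y/(0.85 f'_c b) = 49.35 mm.
β₁ = 0.693, so c = a/β₁ = 49.35/0.693 = 71.21 mm.
From the linear strain diagram with ε_cu = 0.003: ε_t = 0.003 (d − c)/c = 0.003 × (890 − 71.21)/71.21 = 0.0345.
Since ε_t ≥ 0.005, the section is tension-controlled.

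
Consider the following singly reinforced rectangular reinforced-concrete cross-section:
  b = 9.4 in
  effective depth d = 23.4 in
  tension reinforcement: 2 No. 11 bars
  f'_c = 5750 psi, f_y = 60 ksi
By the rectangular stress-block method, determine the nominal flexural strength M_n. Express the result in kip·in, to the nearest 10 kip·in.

A_s = 2 × 1.56 = 3.12 in².
T = A_s f_y = 3.12 × 60 = 187.2 kips.
a = T/(0.85 f'_c b) = 187.2/(0.85 × 5.75 × 9.4) = 4.075 in.
M_n = T(d − a/2) = 187.2 × (23.4 − 2.0375) = 3999.1 kip·in.

M_n ≈ 4000 kip·in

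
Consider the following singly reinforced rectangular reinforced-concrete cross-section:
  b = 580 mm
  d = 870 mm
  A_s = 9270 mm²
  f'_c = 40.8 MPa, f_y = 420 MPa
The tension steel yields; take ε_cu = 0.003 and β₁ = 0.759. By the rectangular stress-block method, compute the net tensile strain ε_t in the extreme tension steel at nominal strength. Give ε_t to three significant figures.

a = A_s f_y/(0.85 f'_c b) = 193.56 mm.
β₁ = 0.759, so c = a/β₁ = 193.56/0.759 = 255.02 mm.
From the linear strain diagram with ε_cu = 0.003: ε_t = 0.003 (d − c)/c = 0.003 × (870 − 255.02)/255.02 = 0.00723.
Since ε_t ≥ 0.005, the section is tension-controlled.

ε_t ≈ 0.00723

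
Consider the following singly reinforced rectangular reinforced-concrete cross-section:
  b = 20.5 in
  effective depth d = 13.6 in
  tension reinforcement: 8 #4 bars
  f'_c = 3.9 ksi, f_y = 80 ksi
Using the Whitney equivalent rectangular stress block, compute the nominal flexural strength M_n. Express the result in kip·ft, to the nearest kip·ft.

A_s = 8 × 0.2 = 1.6 in².
T = A_s f_y = 1.6 × 80 = 128 kips.
a = T/(0.85 f'_c b) = 128/(0.85 × 3.9 × 20.5) = 1.884 in.
M_n = T(d − a/2) = 128 × (13.6 − 0.942) = 1620.2 kip·in = 1620.2/12 = 135.02 kip·ft.

M_n ≈ 135 kip·ft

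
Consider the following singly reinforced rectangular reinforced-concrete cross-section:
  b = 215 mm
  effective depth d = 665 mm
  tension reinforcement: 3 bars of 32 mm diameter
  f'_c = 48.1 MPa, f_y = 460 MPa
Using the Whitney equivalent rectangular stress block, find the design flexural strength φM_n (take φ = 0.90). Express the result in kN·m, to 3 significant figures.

A_s = 3 × 804 = 2412 mm².
T = A_s f_y = 2412 × 460 = 1109520 N = 1109.52 kN.
From C = T: a = T/(0.85 f'_c b) = 1109520/(0.85 × 48.1 × 215) = 126.22 mm.
M_n = T(d − a/2) = 1109.52 kN × (665 − 63.11) mm = 667.81 kN·m.
φM_n = 0.90 × 667.81 = 601.03 kN·m.

φM_n ≈ 601 kN·m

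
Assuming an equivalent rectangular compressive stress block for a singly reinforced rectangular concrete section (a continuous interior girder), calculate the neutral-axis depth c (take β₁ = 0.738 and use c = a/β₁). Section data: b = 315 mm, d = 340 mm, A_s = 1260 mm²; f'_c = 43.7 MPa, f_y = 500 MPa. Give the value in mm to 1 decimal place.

c ≈ 73.0 mm

T = A_s f_y = 1260 × 500 = 630000 N = 630 kN.
Setting C = 0.85 f'_c a b equal to T: a = 630000/(0.85 × 43.7 × 315) = 53.843 mm.
With β₁ = 0.738, c = a/β₁ = 53.843/0.738 = 73.0 mm.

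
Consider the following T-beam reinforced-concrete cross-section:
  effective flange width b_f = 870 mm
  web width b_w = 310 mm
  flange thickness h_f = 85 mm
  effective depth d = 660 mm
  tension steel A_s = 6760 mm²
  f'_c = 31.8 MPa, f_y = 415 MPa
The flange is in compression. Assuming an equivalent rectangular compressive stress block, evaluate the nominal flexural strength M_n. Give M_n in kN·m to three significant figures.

M_n ≈ 1660 kN·m

Tension: T = A_s f_y = 6760 × 415 = 2805400 N.
Try a within the flange: a = T/(0.85 f'_c b_f) = 2805400/(0.85 × 31.8 × 870) = 119.30 mm.
a = 119.30 > h_f = 85 mm: the block extends into the web. Split into flange-overhang and web parts.
C_f = 0.85 f'_c (b_f − b_w) h_f = 0.85 × 31.8 × (870 − 310) × 85 = 1286628 N.
Remaining web compression depth: a_w = (T − C_f)/(0.85 f'_c b_w) = (2805400 − 1286628)/(0.85 × 31.8 × 310) = 181.25 mm.
M_n = C_f(d − h_f/2) + (T − C_f)(d − a_w/2) = 1286628 × (660 − 42.5) + 1518772 × (660 − 90.625) = 794.49 + 864.75 = 1659.24 × 10⁶ N·mm.
M_n = 1659.24 kN·m.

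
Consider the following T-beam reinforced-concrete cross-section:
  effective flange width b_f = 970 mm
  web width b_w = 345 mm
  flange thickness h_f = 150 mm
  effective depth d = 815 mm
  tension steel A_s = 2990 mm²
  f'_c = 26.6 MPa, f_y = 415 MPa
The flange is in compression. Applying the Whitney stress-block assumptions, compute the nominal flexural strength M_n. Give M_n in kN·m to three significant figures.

Tension: T = A_s f_y = 2990 × 415 = 1240850 N.
Try a within the flange: a = T/(0.85 f'_c b_f) = 1240850/(0.85 × 26.6 × 970) = 56.58 mm.
Since a = 56.58 ≤ h_f = 150 mm, the stress block lies entirely in the flange; analyse as a rectangular beam of width b_f.
M_n = T(d − a/2) = 1240850 × (815 − 28.29) = 976.19 × 10⁶ N·mm.
M_n = 976.19 kN·m.

M_n ≈ 976 kN·m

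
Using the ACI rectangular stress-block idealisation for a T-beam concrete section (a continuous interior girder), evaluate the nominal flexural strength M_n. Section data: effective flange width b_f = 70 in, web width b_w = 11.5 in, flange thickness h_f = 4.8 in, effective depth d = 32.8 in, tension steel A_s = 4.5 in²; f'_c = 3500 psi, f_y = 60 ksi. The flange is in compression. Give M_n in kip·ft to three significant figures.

Tension: T = A_s f_y = 4.5 × 60 = 270 kips.
Try a within the flange: a = T/(0.85 f'_c b_f) = 270/(0.85 × 3.5 × 70) = 1.297 in.
Since a = 1.297 ≤ h_f = 4.8 in, the stress block lies entirely in the flange; analyse as a rectangular beam of width b_f.
M_n = T(d − a/2) = 270 × (32.8 − 0.6485) = 8680.9 kip·in.
M_n = 8680.9/12 = 723.41 kip·ft.

M_n ≈ 723 kip·ft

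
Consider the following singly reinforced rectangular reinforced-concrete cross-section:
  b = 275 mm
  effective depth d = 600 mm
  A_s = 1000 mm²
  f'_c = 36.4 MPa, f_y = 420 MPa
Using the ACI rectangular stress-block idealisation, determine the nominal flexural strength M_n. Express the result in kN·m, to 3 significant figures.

T = A_s f_y = 1000 × 420 = 420000 N = 420 kN.
From C = T: a = T/(0.85 f'_c b) = 420000/(0.85 × 36.4 × 275) = 49.36 mm.
M_n = T(d − a/2) = 420 kN × (600 − 24.68) mm = 241.63 kN·m.

M_n ≈ 242 kN·m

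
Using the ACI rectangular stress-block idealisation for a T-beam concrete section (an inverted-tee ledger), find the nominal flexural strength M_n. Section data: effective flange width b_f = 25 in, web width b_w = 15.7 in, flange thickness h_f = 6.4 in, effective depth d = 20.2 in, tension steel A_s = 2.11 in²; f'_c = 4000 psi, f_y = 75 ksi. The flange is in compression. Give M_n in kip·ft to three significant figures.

M_n ≈ 254 kip·ft

Tension: T = A_s f_y = 2.11 × 75 = 158.25 kips.
Try a within the flange: a = T/(0.85 f'_c b_f) = 158.25/(0.85 × 4 × 25) = 1.862 in.
Since a = 1.862 ≤ h_f = 6.4 in, the stress block lies entirely in the flange; analyse as a rectangular beam of width b_f.
M_n = T(d − a/2) = 158.25 × (20.2 − 0.931) = 3049.3 kip·in.
M_n = 3049.3/12 = 254.11 kip·ft.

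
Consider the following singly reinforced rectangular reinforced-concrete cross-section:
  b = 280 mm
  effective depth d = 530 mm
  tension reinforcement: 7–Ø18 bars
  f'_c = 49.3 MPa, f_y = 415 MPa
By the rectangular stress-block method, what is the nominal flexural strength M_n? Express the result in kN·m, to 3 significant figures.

M_n ≈ 368 kN·m

A_s = 7 × 254 = 1778 mm².
T = A_s f_y = 1778 × 415 = 737870 N = 737.87 kN.
From C = T: a = T/(0.85 f'_c b) = 737870/(0.85 × 49.3 × 280) = 62.89 mm.
M_n = T(d − a/2) = 737.87 kN × (530 − 31.445) mm = 367.87 kN·m.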